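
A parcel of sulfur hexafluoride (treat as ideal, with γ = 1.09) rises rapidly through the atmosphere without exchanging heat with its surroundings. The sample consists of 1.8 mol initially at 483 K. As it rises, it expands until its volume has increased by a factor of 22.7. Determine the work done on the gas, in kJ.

Adiabatic: T₁V₁^(γ−1) = T₂V₂^(γ−1) ⇒ T₂ = T₁ (V₁/V₂)^(γ−1).
T₂ = 483 × (1/22.7)^(0.09) = 364.7 K.
Q = 0, so ΔU = W_on_gas = nCᵥΔT with Cᵥ = R/(γ−1) = 92.38 J/(mol·K).
ΔU = 1.8 × 92.38 × (364.7 − 483) = -19680 J.

W ≈ -19.7 kJ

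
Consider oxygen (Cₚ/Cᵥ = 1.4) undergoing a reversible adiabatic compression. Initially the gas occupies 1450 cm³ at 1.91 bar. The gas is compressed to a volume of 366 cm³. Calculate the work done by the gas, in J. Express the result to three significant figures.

W ≈ -508 J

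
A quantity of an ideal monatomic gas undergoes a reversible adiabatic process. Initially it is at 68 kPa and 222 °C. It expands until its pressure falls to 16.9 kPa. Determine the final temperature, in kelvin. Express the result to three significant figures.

Adiabatic: T₂/T₁ = (P₂/P₁)^((γ−1)/γ).
For a monatomic ideal gas γ = 5/3, so (γ−1)/γ = 2/5.
T₁ = 222 °C = 495.1 K.
T₂ = 495.1 × (16.9/68)^(2/5) = 283.7 K.

T₂ ≈ 284 K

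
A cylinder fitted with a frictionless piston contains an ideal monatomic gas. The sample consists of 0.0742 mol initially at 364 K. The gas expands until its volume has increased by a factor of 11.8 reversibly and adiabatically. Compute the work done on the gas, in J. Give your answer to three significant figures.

W ≈ -272 J

Adiabatic: T₁V₁^(γ−1) = T₂V₂^(γ−1) ⇒ T₂ = T₁ (V₁/V₂)^(γ−1).
γ = 5/3 for a monatomic ideal gas, so γ−1 = 2/3.
T₂ = 364 × (1/11.8)^(2/3) = 70.23 K.
Q = 0, so ΔU = W_on_gas = nCᵥΔT with Cᵥ = R/(γ−1) = 12.47 J/(mol·K).
ΔU = 0.0742 × 12.47 × (70.23 − 364) = -271.8 J.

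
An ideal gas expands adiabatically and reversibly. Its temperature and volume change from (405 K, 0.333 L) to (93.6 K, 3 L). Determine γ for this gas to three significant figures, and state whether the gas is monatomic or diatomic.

γ ≈ 1.67; monatomic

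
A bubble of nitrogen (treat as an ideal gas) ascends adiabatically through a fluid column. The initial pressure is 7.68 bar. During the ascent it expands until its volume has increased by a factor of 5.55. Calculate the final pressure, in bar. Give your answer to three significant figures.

Adiabatic: P₁V₁^γ = P₂V₂^γ ⇒ P₂ = P₁ (V₁/V₂)^γ.
For a diatomic ideal gas γ = 7/5.
P₂ = 7.68 × (1/5.55)^(7/5) = 0.6972 bar.

P₂ ≈ 0.697 bar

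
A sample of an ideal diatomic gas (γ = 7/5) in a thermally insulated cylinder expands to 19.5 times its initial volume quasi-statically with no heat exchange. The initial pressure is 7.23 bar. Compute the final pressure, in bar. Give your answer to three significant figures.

Adiabatic: P₁V₁^γ = P₂V₂^γ ⇒ P₂ = P₁ (V₁/V₂)^γ.
P₂ = 7.23 × (1/19.5)^(7/5) = 0.113 bar.

P₂ ≈ 0.113 bar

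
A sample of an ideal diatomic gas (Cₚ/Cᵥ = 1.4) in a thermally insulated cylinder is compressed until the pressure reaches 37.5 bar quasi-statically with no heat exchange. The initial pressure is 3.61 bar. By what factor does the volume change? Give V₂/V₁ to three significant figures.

From PV^γ = const, V₂/V₁ = (P₁/P₂)^(1/γ).
V₂/V₁ = (3.61/37.5)^(0.714) = 0.1879.

V₂/V₁ ≈ 0.188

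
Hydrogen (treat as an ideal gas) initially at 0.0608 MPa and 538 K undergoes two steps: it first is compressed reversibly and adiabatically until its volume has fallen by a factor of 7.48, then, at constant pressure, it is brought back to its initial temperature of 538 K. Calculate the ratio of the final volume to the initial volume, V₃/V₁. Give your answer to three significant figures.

V₃/V₁ ≈ 0.0598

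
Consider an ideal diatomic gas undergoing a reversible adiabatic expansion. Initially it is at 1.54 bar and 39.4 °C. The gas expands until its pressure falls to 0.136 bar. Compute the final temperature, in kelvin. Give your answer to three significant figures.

T₂ ≈ 156 K

Along an adiabat T P^((1−γ)/γ) is constant, so T₂ = T₁ (P₂/P₁)^((γ−1)/γ).
For a diatomic ideal gas γ = 7/5, so (γ−1)/γ = 2/7.
T₁ = 39.4 °C = 312.5 K.
T₂ = 312.5 × (0.136/1.54)^(2/7) = 156.2 K.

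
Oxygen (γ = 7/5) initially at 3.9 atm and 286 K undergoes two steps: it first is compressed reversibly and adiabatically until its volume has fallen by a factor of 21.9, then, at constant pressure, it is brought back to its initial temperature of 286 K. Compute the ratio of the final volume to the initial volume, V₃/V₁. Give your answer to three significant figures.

Adiabatic step: V₂/V₁ = 0.04566; T₂ = T₁·21.9^(2/5) = 983 K.
Isobaric step: V₃/V₂ = T₃/T₂ = 286/983.
V₃/V₁ = (V₂/V₁)(V₃/V₂) = 0.04566 × (286/983) = 0.01329.

V₃/V₁ ≈ 0.0133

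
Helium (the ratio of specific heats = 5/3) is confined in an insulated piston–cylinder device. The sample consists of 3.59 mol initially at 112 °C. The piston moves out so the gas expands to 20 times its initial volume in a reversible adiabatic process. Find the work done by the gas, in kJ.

For a reversible adiabat TV^(γ−1) is constant, so T₂ = T₁ (V₁/V₂)^(γ−1).
T₁ = 112 °C = 385.1 K.
T₂ = 385.1 × (1/20)^(2/3) = 52.27 K.
Q = 0, so ΔU = W_on_gas = nCᵥΔT with Cᵥ = R/(γ−1) = 12.47 J/(mol·K).
ΔU = 3.59 × 12.47 × (52.27 − 385.1) = -14900 J.
Work done by the gas = −ΔU = 14900 J.

W ≈ 14.9 kJ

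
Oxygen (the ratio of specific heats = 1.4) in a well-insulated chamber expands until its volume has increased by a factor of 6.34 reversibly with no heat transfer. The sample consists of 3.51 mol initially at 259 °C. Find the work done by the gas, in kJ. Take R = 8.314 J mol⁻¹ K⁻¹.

For a reversible adiabat TV^(γ−1) is constant, so T₂ = T₁ (V₁/V₂)^(γ−1).
T₁ = 259 °C = 532.1 K.
T₂ = 532.1 × (1/6.34)^(0.4) = 254.2 K.
Q = 0, so ΔU = W_on_gas = nCᵥΔT with Cᵥ = R/(γ−1) = 20.79 J/(mol·K).
ΔU = 3.51 × 20.79 × (254.2 − 532.1) = -20280 J.
Work done by the gas = −ΔU = 20280 J.

W ≈ 20.3 kJ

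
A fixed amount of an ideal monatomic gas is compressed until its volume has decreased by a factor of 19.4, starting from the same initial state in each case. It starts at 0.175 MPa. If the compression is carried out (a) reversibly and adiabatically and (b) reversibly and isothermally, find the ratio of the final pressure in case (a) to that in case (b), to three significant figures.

P_adiabatic / P_isothermal ≈ 7.22

For a monatomic ideal gas γ = 5/3.
Isothermal: P_b = P₁(V₁/V₂) = 0.175×19.4.
Adiabatic: P_a = P₁(V₁/V₂)^γ = 0.175×19.4^(5/3).
P_a/P_b = (V₁/V₂)^(γ−1) = 19.4^(2/3) = 7.22.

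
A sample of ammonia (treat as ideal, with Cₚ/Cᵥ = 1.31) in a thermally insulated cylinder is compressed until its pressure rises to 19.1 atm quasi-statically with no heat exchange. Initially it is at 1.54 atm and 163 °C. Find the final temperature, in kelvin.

T₂ ≈ 791 K

Adiabatic: T₂/T₁ = (P₂/P₁)^((γ−1)/γ).
T₁ = 163 °C = 436.1 K.
T₂ = 436.1 × (19.1/1.54)^(0.237) = 791.4 K.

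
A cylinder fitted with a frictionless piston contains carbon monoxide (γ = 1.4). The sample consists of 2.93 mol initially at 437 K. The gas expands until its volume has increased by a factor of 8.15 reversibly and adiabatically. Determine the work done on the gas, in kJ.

W ≈ -15.1 kJ

Adiabatic: T₁V₁^(γ−1) = T₂V₂^(γ−1) ⇒ T₂ = T₁ (V₁/V₂)^(γ−1).
T₂ = 437 × (1/8.15)^(0.4) = 188.8 K.
Q = 0, so ΔU = W_on_gas = nCᵥΔT with Cᵥ = R/(γ−1) = 20.79 J/(mol·K).
ΔU = 2.93 × 20.79 × (188.8 − 437) = -15110 J.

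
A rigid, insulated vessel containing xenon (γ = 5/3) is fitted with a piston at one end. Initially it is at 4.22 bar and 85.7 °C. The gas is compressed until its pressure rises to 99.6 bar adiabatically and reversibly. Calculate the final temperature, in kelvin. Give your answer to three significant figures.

Along an adiabat T P^((1−γ)/γ) is constant, so T₂ = T₁ (P₂/P₁)^((γ−1)/γ).
T₁ = 85.7 °C = 358.8 K.
T₂ = 358.8 × (99.6/4.22)^(2/5) = 1271 K.

T₂ ≈ 1270 K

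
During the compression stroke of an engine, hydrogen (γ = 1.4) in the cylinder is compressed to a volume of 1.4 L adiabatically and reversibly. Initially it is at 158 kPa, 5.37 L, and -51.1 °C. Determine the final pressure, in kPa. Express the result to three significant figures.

Adiabatic: P₁V₁^γ = P₂V₂^γ ⇒ P₂ = P₁ (V₁/V₂)^γ.
P₂ = 158 × (5.37/1.4)^(1.4) = 1038 kPa.

P₂ ≈ 1040 kPa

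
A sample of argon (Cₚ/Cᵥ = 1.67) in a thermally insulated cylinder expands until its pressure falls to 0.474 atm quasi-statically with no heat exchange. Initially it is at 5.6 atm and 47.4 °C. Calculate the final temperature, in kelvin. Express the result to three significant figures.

T₂ ≈ 119 K

Adiabatic: T₂/T₁ = (P₂/P₁)^((γ−1)/γ).
T₁ = 47.4 °C = 320.5 K.
T₂ = 320.5 × (0.474/5.6)^(0.401) = 119 K.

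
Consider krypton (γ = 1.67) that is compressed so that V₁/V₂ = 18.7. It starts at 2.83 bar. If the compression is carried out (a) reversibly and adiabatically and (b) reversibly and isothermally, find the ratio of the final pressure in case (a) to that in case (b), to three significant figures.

P_adiabatic / P_isothermal ≈ 7.11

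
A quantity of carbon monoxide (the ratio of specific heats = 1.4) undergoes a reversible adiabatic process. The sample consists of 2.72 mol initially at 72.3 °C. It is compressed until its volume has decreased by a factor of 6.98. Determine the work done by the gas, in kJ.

Adiabatic: T₁V₁^(γ−1) = T₂V₂^(γ−1) ⇒ T₂ = T₁ (V₁/V₂)^(γ−1).
T₁ = 72.3 °C = 345.4 K.
T₂ = 345.4 × 6.98^(0.4) = 751.5 K.
Q = 0, so ΔU = W_on_gas = nCᵥΔT with Cᵥ = R/(γ−1) = 20.79 J/(mol·K).
ΔU = 2.72 × 20.79 × (751.5 − 345.4) = 22960 J.
Work done by the gas = −ΔU = -22960 J.

W ≈ -23.0 kJ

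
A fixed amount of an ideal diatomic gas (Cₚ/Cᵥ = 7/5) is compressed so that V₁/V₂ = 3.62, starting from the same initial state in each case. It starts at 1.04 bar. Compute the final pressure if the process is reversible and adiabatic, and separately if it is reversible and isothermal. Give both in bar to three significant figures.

Isothermal: P₂ = P₁(V₁/V₂) = 1.04×3.62 = 3.765 bar.
Adiabatic: P₂ = P₁(V₁/V₂)^γ = 1.04×3.62^(7/5) = 6.298 bar.

adiabatic: 6.30 bar; isothermal: 3.76 bar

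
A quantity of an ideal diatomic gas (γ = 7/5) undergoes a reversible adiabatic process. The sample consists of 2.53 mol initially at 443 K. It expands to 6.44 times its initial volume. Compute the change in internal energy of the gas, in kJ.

Adiabatic: T₁V₁^(γ−1) = T₂V₂^(γ−1) ⇒ T₂ = T₁ (V₁/V₂)^(γ−1).
T₂ = 443 × (1/6.44)^(2/5) = 210.3 K.
Q = 0, so ΔU = W_on_gas = nCᵥΔT with Cᵥ = R/(γ−1) = 20.79 J/(mol·K).
ΔU = 2.53 × 20.79 × (210.3 − 443) = -12240 J.

ΔU ≈ -12.2 kJ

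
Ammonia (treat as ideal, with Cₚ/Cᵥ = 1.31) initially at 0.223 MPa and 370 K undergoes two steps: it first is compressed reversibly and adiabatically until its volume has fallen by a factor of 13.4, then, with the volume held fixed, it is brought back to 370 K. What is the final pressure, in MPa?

Adiabatic step (PV^γ = const): P₂ = 0.223×13.4^(1.31) = 6.681 MPa; T₂ = 370×13.4^(0.31) = 827.2 K.
Isochoric: P₃ = P₂(T₃/T₂) = 6.681 × (370/827.2) = 2.988 MPa.

P₃ ≈ 2.99 MPa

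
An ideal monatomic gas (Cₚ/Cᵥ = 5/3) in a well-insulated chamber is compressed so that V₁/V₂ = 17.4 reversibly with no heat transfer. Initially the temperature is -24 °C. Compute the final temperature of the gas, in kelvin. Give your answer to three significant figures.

T₂ ≈ 1670 K

For a reversible adiabat TV^(γ−1) is constant, so T₂ = T₁ (V₁/V₂)^(γ−1).
T₁ = -24 °C = 249.1 K.
T₂ = 249.1 × 17.4^(2/3) = 1673 K.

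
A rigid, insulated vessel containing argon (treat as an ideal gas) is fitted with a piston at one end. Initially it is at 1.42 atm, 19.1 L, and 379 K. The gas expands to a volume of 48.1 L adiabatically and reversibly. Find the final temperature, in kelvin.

For a reversible adiabat TV^(γ−1) is constant, so T₂ = T₁ (V₁/V₂)^(γ−1).
γ = 5/3 for a monatomic ideal gas.
T₂ = 379 × (19.1/48.1)^(2/3) = 204.8 K.

T₂ ≈ 205 K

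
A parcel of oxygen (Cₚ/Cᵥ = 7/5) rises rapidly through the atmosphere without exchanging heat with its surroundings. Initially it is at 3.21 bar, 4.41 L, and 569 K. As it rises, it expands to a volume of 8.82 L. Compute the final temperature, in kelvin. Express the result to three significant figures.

For a reversible adiabat TV^(γ−1) is constant, so T₂ = T₁ (V₁/V₂)^(γ−1).
T₂ = 569 × (4.41/8.82)^(2/5) = 431.2 K.

T₂ ≈ 431 K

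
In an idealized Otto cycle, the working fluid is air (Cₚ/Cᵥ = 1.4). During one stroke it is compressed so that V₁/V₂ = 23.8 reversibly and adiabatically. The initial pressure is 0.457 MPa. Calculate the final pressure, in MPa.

P₂ ≈ 38.6 MPa

Since PV^γ is constant along a reversible adiabat, P₂ = P₁ (V₁/V₂)^γ.
P₂ = 0.457 × 23.8^(1.4) = 38.65 MPa.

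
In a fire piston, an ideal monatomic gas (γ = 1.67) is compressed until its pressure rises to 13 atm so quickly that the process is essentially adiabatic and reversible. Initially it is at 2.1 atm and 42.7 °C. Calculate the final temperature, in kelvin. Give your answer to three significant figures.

Adiabatic: T₂/T₁ = (P₂/P₁)^((γ−1)/γ).
T₁ = 42.7 °C = 315.8 K.
T₂ = 315.8 × (13/2.1)^(0.401) = 656.3 K.

T₂ ≈ 656 K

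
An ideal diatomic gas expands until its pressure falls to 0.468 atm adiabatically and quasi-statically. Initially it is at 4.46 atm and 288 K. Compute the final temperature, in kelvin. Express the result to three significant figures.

Adiabatic: T₂/T₁ = (P₂/P₁)^((γ−1)/γ).
For a diatomic ideal gas γ = 7/5, so (γ−1)/γ = 2/7.
T₂ = 288 × (0.468/4.46)^(2/7) = 151.2 K.

T₂ ≈ 151 K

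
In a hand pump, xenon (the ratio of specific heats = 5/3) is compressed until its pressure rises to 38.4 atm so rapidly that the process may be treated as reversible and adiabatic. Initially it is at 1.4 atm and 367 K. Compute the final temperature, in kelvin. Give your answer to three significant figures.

Along an adiabat T P^((1−γ)/γ) is constant, so T₂ = T₁ (P₂/P₁)^((γ−1)/γ).
T₂ = 367 × (38.4/1.4)^(2/5) = 1380 K.

T₂ ≈ 1380 K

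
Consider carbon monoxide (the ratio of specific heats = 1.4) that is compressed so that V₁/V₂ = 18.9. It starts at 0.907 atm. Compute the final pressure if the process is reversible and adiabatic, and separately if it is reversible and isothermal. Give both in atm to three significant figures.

Isothermal: P₂ = P₁(V₁/V₂) = 0.907×18.9 = 17.14 atm.
Adiabatic: P₂ = P₁(V₁/V₂)^γ = 0.907×18.9^(1.4) = 55.55 atm.

adiabatic: 55.5 atm; isothermal: 17.1 atm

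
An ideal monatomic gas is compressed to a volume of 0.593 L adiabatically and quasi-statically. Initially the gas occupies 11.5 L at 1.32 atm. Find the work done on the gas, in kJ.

W ≈ 14.3 kJ

γ = 5/3 for a monatomic ideal gas.
P₂ = P₁(V₁/V₂)^γ = 1.32×(11.5/0.593)^(5/3) = 184.8 atm.
For a reversible adiabat, W_by_gas = (P₁V₁ − P₂V₂)/(γ−1).
W_by = (133700×0.0115 − 1.872×10^7×0.000593) / (2/3) = -14350 J.
W_on_gas = −W_by = 14350 J.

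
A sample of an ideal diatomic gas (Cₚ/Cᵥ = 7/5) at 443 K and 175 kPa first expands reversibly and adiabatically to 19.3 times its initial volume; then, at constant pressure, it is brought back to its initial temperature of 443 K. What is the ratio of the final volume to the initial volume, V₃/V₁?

Adiabatic step: V₂/V₁ = 19.3; T₂ = T₁·(1/19.3)^(2/5) = 135.6 K.
Isobaric step: V₃/V₂ = T₃/T₂ = 443/135.6.
V₃/V₁ = (V₂/V₁)(V₃/V₂) = 19.3 × (443/135.6) = 63.06.

V₃/V₁ ≈ 63.1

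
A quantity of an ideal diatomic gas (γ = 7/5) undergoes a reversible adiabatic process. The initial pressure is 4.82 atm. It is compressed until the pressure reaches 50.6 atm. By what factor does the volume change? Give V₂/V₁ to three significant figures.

V₂/V₁ ≈ 0.186

From PV^γ = const, V₂/V₁ = (P₁/P₂)^(1/γ).
V₂/V₁ = (4.82/50.6)^(5/7) = 0.1865.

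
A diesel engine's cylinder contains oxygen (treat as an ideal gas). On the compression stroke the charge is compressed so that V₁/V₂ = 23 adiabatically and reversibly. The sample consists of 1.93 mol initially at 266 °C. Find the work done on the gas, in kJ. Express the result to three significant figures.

W ≈ 54.2 kJ

For a reversible adiabat TV^(γ−1) is constant, so T₂ = T₁ (V₁/V₂)^(γ−1).
γ = 7/5 for a diatomic ideal gas, so γ−1 = 2/5.
T₁ = 266 °C = 539.1 K.
T₂ = 539.1 × 23^(2/5) = 1890 K.
Q = 0, so ΔU = W_on_gas = nCᵥΔT with Cᵥ = R/(γ−1) = 20.79 J/(mol·K).
ΔU = 1.93 × 20.79 × (1890 − 539.1) = 54180 J.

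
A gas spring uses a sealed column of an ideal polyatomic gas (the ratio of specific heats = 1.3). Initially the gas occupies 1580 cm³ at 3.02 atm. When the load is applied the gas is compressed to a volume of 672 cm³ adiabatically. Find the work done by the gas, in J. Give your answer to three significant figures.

W ≈ -471 J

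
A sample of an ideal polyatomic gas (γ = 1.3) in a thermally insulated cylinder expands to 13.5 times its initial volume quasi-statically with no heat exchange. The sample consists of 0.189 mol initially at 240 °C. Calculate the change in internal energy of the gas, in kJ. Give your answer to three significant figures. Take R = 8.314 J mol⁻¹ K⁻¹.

ΔU ≈ -1.46 kJ

For a reversible adiabat TV^(γ−1) is constant, so T₂ = T₁ (V₁/V₂)^(γ−1).
T₁ = 240 °C = 513.1 K.
T₂ = 513.1 × (1/13.5)^(0.3) = 235 K.
Q = 0, so ΔU = W_on_gas = nCᵥΔT with Cᵥ = R/(γ−1) = 27.71 J/(mol·K).
ΔU = 0.189 × 27.71 × (235 − 513.1) = -1457 J.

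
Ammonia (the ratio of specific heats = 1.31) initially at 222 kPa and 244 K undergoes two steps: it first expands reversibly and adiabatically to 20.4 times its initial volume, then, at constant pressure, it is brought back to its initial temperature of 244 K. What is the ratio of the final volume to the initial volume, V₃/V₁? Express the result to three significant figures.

V₃/V₁ ≈ 52.0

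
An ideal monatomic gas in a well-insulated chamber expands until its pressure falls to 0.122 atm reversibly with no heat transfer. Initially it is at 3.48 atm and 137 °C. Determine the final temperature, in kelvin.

T₂ ≈ 107 K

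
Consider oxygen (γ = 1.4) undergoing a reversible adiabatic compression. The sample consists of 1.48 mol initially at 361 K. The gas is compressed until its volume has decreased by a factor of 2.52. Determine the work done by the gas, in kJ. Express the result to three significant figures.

Adiabatic: T₁V₁^(γ−1) = T₂V₂^(γ−1) ⇒ T₂ = T₁ (V₁/V₂)^(γ−1).
T₂ = 361 × 2.52^(0.4) = 522.5 K.
Q = 0, so ΔU = W_on_gas = nCᵥΔT with Cᵥ = R/(γ−1) = 20.79 J/(mol·K).
ΔU = 1.48 × 20.79 × (522.5 − 361) = 4967 J.
Work done by the gas = −ΔU = -4967 J.

W ≈ -4.97 kJ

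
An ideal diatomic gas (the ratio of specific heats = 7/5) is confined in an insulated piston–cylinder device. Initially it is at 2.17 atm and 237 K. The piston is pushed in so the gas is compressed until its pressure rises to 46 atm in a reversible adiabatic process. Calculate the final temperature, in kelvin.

Along an adiabat T P^((1−γ)/γ) is constant, so T₂ = T₁ (P₂/P₁)^((γ−1)/γ).
T₂ = 237 × (46/2.17)^(2/7) = 567.1 K.

T₂ ≈ 567 K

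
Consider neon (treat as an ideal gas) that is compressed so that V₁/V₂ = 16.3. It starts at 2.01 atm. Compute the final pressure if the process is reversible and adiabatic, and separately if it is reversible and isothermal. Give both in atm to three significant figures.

For a monatomic ideal gas γ = 5/3.
Isothermal: P₂ = P₁(V₁/V₂) = 2.01×16.3 = 32.76 atm.
Adiabatic: P₂ = P₁(V₁/V₂)^γ = 2.01×16.3^(5/3) = 210.6 atm.

adiabatic: 211 atm; isothermal: 32.8 atm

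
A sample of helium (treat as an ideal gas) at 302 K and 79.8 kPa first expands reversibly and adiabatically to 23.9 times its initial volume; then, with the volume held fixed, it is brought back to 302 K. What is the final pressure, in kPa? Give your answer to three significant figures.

For a monatomic ideal gas γ = 5/3.
Adiabatic step (PV^γ = const): P₂ = 79.8×(1/23.9)^(5/3) = 0.4024 kPa; T₂ = 302×(1/23.9)^(2/3) = 36.4 K.
Isochoric: P₃ = P₂(T₃/T₂) = 0.4024 × (302/36.4) = 3.339 kPa.

P₃ ≈ 3.34 kPa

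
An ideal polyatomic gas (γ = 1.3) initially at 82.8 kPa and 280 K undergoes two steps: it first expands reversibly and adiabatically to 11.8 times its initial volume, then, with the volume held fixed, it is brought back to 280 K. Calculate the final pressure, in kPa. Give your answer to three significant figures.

P₃ ≈ 7.02 kPa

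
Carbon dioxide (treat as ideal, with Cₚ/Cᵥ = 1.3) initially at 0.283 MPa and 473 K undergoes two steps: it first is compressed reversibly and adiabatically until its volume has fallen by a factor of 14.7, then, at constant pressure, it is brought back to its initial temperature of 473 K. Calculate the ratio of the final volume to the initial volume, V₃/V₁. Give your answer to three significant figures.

Adiabatic step: V₂/V₁ = 0.06803; T₂ = T₁·14.7^(0.3) = 1059 K.
Isobaric step: V₃/V₂ = T₃/T₂ = 473/1059.
V₃/V₁ = (V₂/V₁)(V₃/V₂) = 0.06803 × (473/1059) = 0.03037.

V₃/V₁ ≈ 0.0304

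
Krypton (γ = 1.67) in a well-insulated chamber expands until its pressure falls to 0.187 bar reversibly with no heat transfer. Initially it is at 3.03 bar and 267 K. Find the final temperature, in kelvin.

Along an adiabat T P^((1−γ)/γ) is constant, so T₂ = T₁ (P₂/P₁)^((γ−1)/γ).
T₂ = 267 × (0.187/3.03)^(0.401) = 87.34 K.

T₂ ≈ 87.3 K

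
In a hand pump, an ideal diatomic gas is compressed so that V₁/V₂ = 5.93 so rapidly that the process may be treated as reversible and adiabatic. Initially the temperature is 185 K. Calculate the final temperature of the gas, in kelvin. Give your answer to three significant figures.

T₂ ≈ 377 K

Adiabatic: T₁V₁^(γ−1) = T₂V₂^(γ−1) ⇒ T₂ = T₁ (V₁/V₂)^(γ−1).
For a diatomic ideal gas γ = 7/5, so γ−1 = 2/5.
T₂ = 185 × 5.93^(2/5) = 377 K.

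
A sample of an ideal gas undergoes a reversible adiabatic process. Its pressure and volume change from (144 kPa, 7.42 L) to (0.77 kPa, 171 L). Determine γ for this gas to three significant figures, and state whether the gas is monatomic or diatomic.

γ ≈ 1.67; monatomic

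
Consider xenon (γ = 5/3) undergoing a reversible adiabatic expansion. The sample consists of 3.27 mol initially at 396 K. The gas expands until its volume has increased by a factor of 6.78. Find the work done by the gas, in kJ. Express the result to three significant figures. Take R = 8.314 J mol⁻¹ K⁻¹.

W ≈ 11.6 kJ

Adiabatic: T₁V₁^(γ−1) = T₂V₂^(γ−1) ⇒ T₂ = T₁ (V₁/V₂)^(γ−1).
T₂ = 396 × (1/6.78)^(2/3) = 110.5 K.
Q = 0, so ΔU = W_on_gas = nCᵥΔT with Cᵥ = R/(γ−1) = 12.47 J/(mol·K).
ΔU = 3.27 × 12.47 × (110.5 − 396) = -11640 J.
Work done by the gas = −ΔU = 11640 J.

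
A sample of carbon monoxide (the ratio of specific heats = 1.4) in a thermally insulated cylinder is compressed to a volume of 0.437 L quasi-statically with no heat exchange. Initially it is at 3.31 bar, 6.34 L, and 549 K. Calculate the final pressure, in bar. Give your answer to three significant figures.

Since PV^γ is constant along a reversible adiabat, P₂ = P₁ (V₁/V₂)^γ.
P₂ = 3.31 × (6.34/0.437)^(1.4) = 140 bar.

P₂ ≈ 140 bar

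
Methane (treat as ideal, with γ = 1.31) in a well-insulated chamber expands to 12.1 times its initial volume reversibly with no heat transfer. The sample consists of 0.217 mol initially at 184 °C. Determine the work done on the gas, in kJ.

W ≈ -1.43 kJ

For a reversible adiabat TV^(γ−1) is constant, so T₂ = T₁ (V₁/V₂)^(γ−1).
T₁ = 184 °C = 457.1 K.
T₂ = 457.1 × (1/12.1)^(0.31) = 211.1 K.
Q = 0, so ΔU = W_on_gas = nCᵥΔT with Cᵥ = R/(γ−1) = 26.82 J/(mol·K).
ΔU = 0.217 × 26.82 × (211.1 − 457.1) = -1432 J.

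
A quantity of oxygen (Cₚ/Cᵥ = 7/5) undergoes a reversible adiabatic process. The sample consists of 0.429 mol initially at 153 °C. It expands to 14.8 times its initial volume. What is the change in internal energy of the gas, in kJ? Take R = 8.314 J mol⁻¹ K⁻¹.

ΔU ≈ -2.51 kJ

Adiabatic: T₁V₁^(γ−1) = T₂V₂^(γ−1) ⇒ T₂ = T₁ (V₁/V₂)^(γ−1).
T₁ = 153 °C = 426.1 K.
T₂ = 426.1 × (1/14.8)^(2/5) = 145 K.
Q = 0, so ΔU = W_on_gas = nCᵥΔT with Cᵥ = R/(γ−1) = 20.79 J/(mol·K).
ΔU = 0.429 × 20.79 × (145 − 426.1) = -2507 J.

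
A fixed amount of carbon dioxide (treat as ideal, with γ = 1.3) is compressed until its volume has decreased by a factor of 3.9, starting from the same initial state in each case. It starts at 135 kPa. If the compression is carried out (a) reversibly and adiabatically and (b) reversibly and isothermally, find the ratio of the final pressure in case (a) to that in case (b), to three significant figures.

P_adiabatic / P_isothermal ≈ 1.50

Isothermal: P_b = P₁(V₁/V₂) = 135×3.9.
Adiabatic: P_a = P₁(V₁/V₂)^γ = 135×3.9^(1.3).
P_a/P_b = (V₁/V₂)^(γ−1) = 3.9^(0.3) = 1.504.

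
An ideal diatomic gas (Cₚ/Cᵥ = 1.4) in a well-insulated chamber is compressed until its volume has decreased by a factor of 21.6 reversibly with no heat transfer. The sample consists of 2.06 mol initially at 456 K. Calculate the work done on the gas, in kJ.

W ≈ 47.2 kJ

For a reversible adiabat TV^(γ−1) is constant, so T₂ = T₁ (V₁/V₂)^(γ−1).
T₂ = 456 × 21.6^(0.4) = 1559 K.
Q = 0, so ΔU = W_on_gas = nCᵥΔT with Cᵥ = R/(γ−1) = 20.79 J/(mol·K).
ΔU = 2.06 × 20.79 × (1559 − 456) = 47210 J.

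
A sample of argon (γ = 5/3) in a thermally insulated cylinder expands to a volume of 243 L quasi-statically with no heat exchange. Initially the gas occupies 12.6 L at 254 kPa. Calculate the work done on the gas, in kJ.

W ≈ -4.13 kJ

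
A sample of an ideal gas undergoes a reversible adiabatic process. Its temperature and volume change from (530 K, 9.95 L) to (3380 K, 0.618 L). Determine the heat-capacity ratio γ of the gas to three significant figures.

TV^(γ−1) = const ⇒ γ − 1 = ln(T₂/T₁) / ln(V₁/V₂).
γ = 1 + ln(3380/530) / ln(9.95/0.618) = 1.667.

γ ≈ 1.67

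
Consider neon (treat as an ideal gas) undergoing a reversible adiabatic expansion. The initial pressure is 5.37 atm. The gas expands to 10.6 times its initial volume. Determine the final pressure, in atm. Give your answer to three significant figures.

P₂ ≈ 0.105 atm

Adiabatic: P₁V₁^γ = P₂V₂^γ ⇒ P₂ = P₁ (V₁/V₂)^γ.
For a monatomic ideal gas γ = 5/3.
P₂ = 5.37 × (1/10.6)^(5/3) = 0.105 atm.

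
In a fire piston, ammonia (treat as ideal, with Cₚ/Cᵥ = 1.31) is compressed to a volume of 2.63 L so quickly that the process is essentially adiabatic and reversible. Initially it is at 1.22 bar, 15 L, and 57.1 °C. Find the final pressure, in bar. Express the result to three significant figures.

P₂ ≈ 11.9 bar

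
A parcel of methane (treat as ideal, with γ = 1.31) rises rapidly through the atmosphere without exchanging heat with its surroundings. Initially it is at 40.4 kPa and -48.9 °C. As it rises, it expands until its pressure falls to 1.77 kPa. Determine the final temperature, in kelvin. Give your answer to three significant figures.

Along an adiabat T P^((1−γ)/γ) is constant, so T₂ = T₁ (P₂/P₁)^((γ−1)/γ).
T₁ = -48.9 °C = 224.2 K.
T₂ = 224.2 × (1.77/40.4)^(0.237) = 107 K.

T₂ ≈ 107 K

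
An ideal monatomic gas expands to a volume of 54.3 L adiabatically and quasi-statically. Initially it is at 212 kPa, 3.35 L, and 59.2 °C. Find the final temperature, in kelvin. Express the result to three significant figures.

T₂ ≈ 51.9 K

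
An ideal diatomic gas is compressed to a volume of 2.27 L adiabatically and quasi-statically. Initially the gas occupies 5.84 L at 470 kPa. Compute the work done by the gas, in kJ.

γ = 7/5 for a diatomic ideal gas.
P₂ = P₁(V₁/V₂)^γ = 470×(5.84/2.27)^(7/5) = 1765 kPa.
For a reversible adiabat, W_by_gas = (P₁V₁ − P₂V₂)/(γ−1).
W_by = (470000×0.00584 − 1.765×10^6×0.00227) / (2/5) = -3152 J.

W ≈ -3.15 kJ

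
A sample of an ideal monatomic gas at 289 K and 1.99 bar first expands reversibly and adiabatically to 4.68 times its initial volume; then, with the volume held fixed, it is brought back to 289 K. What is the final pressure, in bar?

For a monatomic ideal gas γ = 5/3.
Adiabatic step (PV^γ = const): P₂ = 1.99×(1/4.68)^(5/3) = 0.152 bar; T₂ = 289×(1/4.68)^(2/3) = 103.3 K.
Isochoric: P₃ = P₂(T₃/T₂) = 0.152 × (289/103.3) = 0.4252 bar.

P₃ ≈ 0.425 bar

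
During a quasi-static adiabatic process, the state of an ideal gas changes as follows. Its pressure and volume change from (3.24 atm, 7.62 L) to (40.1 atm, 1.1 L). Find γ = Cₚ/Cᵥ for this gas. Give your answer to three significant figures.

PV^γ = const ⇒ γ = ln(P₂/P₁) / ln(V₁/V₂).
γ = ln(40.1/3.24) / ln(7.62/1.1) = 1.3.

γ ≈ 1.30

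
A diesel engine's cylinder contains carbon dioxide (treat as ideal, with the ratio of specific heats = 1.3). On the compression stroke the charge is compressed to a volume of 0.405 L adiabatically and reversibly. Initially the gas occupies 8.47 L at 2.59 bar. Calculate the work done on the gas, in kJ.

P₂ = P₁(V₁/V₂)^γ = 2.59×(8.47/0.405)^(1.3) = 134.9 bar.
For a reversible adiabat, W_by_gas = (P₁V₁ − P₂V₂)/(γ−1).
W_by = (259000×0.00847 − 1.349×10^7×0.000405) / (0.3) = -10890 J.
W_on_gas = −W_by = 10890 J.

W ≈ 10.9 kJ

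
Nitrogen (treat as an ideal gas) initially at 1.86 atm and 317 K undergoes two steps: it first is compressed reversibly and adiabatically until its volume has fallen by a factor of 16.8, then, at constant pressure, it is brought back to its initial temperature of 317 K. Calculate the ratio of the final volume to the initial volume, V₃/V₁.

For a diatomic ideal gas γ = 7/5.
Adiabatic step: V₂/V₁ = 0.05952; T₂ = T₁·16.8^(2/5) = 979.9 K.
Isobaric step: V₃/V₂ = T₃/T₂ = 317/979.9.
V₃/V₁ = (V₂/V₁)(V₃/V₂) = 0.05952 × (317/979.9) = 0.01926.

V₃/V₁ ≈ 0.0193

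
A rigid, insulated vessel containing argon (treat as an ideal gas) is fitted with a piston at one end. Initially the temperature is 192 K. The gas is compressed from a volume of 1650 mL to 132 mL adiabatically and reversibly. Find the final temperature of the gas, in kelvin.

For a reversible adiabat TV^(γ−1) is constant, so T₂ = T₁ (V₁/V₂)^(γ−1).
For a monatomic ideal gas γ = 5/3, so γ−1 = 2/3.
T₂ = 192 × (1650/132)^(2/3) = 1034 K.

T₂ ≈ 1030 K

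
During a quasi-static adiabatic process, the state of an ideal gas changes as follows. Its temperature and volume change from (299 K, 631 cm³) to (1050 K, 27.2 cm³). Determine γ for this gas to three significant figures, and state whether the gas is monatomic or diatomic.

γ ≈ 1.40; diatomic

TV^(γ−1) = const ⇒ γ − 1 = ln(T₂/T₁) / ln(V₁/V₂).
γ = 1 + ln(1050/299) / ln(631/27.2) = 1.4.
γ ≈ 1.40 is close to 7/5, so the gas is diatomic.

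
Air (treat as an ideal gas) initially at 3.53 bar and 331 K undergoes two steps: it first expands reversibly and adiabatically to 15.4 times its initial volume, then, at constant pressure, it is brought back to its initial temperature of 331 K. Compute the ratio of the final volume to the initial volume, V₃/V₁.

V₃/V₁ ≈ 46.0

For a diatomic ideal gas γ = 7/5.
Adiabatic step: V₂/V₁ = 15.4; T₂ = T₁·(1/15.4)^(2/5) = 110.9 K.
Isobaric step: V₃/V₂ = T₃/T₂ = 331/110.9.
V₃/V₁ = (V₂/V₁)(V₃/V₂) = 15.4 × (331/110.9) = 45.98.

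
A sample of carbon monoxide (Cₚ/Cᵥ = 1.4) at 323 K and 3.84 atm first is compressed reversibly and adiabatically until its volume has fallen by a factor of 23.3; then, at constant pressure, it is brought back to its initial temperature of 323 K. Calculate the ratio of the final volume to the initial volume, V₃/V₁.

Adiabatic step: V₂/V₁ = 0.04292; T₂ = T₁·23.3^(0.4) = 1138 K.
Isobaric step: V₃/V₂ = T₃/T₂ = 323/1138.
V₃/V₁ = (V₂/V₁)(V₃/V₂) = 0.04292 × (323/1138) = 0.01218.

V₃/V₁ ≈ 0.0122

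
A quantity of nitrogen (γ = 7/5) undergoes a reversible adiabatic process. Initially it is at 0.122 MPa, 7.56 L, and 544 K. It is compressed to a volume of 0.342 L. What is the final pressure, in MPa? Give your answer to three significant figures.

Since PV^γ is constant along a reversible adiabat, P₂ = P₁ (V₁/V₂)^γ.
P₂ = 0.122 × (7.56/0.342)^(7/5) = 9.304 MPa.

P₂ ≈ 9.30 MPa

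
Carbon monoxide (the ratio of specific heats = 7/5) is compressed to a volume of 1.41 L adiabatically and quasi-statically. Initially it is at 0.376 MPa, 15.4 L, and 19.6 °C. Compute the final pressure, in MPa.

Since PV^γ is constant along a reversible adiabat, P₂ = P₁ (V₁/V₂)^γ.
P₂ = 0.376 × (15.4/1.41)^(7/5) = 10.69 MPa.

P₂ ≈ 10.7 MPa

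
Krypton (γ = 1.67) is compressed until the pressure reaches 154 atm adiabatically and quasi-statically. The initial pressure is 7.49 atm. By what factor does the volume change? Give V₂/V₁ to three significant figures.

From PV^γ = const, V₂/V₁ = (P₁/P₂)^(1/γ).
V₂/V₁ = (7.49/154)^(0.599) = 0.1636.

V₂/V₁ ≈ 0.164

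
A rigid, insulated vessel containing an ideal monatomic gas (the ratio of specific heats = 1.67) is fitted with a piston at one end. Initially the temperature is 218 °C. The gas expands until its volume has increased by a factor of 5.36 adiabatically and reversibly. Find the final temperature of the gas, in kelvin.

For a reversible adiabat TV^(γ−1) is constant, so T₂ = T₁ (V₁/V₂)^(γ−1).
T₁ = 218 °C = 491.1 K.
T₂ = 491.1 × (1/5.36)^(0.67) = 159.5 K.

T₂ ≈ 159 K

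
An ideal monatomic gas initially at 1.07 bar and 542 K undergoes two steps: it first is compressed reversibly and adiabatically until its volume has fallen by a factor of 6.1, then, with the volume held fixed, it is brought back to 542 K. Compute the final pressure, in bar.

P₃ ≈ 6.53 bar

For a monatomic ideal gas γ = 5/3.
Adiabatic step (PV^γ = const): P₂ = 1.07×6.1^(5/3) = 21.79 bar; T₂ = 542×6.1^(2/3) = 1809 K.
Isochoric: P₃ = P₂(T₃/T₂) = 21.79 × (542/1809) = 6.527 bar.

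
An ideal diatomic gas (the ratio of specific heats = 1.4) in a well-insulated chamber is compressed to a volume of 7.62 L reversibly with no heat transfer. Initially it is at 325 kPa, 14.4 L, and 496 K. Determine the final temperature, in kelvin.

T₂ ≈ 640 K

For a reversible adiabat TV^(γ−1) is constant, so T₂ = T₁ (V₁/V₂)^(γ−1).
T₂ = 496 × (14.4/7.62)^(0.4) = 639.8 K.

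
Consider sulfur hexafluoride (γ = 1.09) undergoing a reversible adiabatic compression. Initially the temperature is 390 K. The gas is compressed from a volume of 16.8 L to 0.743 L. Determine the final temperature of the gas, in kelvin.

T₂ ≈ 516 K

Adiabatic: T₁V₁^(γ−1) = T₂V₂^(γ−1) ⇒ T₂ = T₁ (V₁/V₂)^(γ−1).
T₂ = 390 × (16.8/0.743)^(0.09) = 516.4 K.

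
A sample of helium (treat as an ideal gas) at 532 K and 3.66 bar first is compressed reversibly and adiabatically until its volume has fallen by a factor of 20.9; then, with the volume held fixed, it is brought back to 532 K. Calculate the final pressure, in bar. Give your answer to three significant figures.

For a monatomic ideal gas γ = 5/3.
Adiabatic step (PV^γ = const): P₂ = 3.66×20.9^(5/3) = 580.4 bar; T₂ = 532×20.9^(2/3) = 4037 K.
Isochoric: P₃ = P₂(T₃/T₂) = 580.4 × (532/4037) = 76.49 bar.

P₃ ≈ 76.5 bar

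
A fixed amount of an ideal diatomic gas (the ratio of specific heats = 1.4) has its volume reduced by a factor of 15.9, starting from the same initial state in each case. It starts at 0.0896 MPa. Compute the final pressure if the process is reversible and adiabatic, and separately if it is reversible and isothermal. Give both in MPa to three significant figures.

adiabatic: 4.31 MPa; isothermal: 1.42 MPa

Isothermal: P₂ = P₁(V₁/V₂) = 0.0896×15.9 = 1.425 MPa.
Adiabatic: P₂ = P₁(V₁/V₂)^γ = 0.0896×15.9^(1.4) = 4.308 MPa.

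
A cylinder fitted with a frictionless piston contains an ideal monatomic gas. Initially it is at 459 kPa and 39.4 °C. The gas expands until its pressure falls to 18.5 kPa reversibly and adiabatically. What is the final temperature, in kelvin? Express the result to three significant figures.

Along an adiabat T P^((1−γ)/γ) is constant, so T₂ = T₁ (P₂/P₁)^((γ−1)/γ).
For a monatomic ideal gas γ = 5/3, so (γ−1)/γ = 2/5.
T₁ = 39.4 °C = 312.5 K.
T₂ = 312.5 × (18.5/459)^(2/5) = 86.51 K.

T₂ ≈ 86.5 K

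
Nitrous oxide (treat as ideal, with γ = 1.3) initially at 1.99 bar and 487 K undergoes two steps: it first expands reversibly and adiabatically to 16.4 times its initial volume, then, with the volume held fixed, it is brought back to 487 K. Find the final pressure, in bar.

P₃ ≈ 0.121 bar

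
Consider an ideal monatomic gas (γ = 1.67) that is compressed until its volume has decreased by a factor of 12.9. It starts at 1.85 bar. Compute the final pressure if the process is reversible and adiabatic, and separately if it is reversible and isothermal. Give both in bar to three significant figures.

adiabatic: 132 bar; isothermal: 23.9 bar

Isothermal: P₂ = P₁(V₁/V₂) = 1.85×12.9 = 23.87 bar.
Adiabatic: P₂ = P₁(V₁/V₂)^γ = 1.85×12.9^(1.67) = 132.4 bar.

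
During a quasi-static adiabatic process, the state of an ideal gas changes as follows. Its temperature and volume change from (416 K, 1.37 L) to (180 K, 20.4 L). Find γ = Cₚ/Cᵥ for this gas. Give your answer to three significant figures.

γ ≈ 1.31

TV^(γ−1) = const ⇒ γ − 1 = ln(T₂/T₁) / ln(V₁/V₂).
γ = 1 + ln(180/416) / ln(1.37/20.4) = 1.31.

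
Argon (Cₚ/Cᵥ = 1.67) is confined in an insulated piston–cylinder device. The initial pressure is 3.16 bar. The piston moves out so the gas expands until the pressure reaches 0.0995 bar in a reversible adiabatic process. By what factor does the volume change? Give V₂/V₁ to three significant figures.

From PV^γ = const, V₂/V₁ = (P₁/P₂)^(1/γ).
V₂/V₁ = (3.16/0.0995)^(0.599) = 7.931.

V₂/V₁ ≈ 7.93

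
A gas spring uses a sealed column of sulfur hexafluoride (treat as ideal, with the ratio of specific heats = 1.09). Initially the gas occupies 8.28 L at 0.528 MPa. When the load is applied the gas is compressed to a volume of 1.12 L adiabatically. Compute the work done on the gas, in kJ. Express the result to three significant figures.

W ≈ 9.58 kJ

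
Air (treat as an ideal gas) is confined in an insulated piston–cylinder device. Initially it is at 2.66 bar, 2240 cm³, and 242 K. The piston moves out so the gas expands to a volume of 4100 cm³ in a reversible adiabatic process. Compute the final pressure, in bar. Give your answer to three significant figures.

P₂ ≈ 1.14 bar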